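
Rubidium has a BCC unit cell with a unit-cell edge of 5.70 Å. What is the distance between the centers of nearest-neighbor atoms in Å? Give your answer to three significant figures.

4.94 Å

In a BCC structure, atoms touch along the body diagonal, so √3·a = 4r; the nearest-neighbor distance equals 2r = 0.8660·a.
d = 0.8660 × 5.70 = 4.94 Å.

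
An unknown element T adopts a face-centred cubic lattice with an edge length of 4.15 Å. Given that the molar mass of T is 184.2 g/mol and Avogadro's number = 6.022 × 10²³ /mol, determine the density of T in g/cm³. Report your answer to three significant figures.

17.1 g/cm³

An FCC unit cell contains Z = 4 atoms.
Cell volume: a³ = (4.15 Å)³ = (4.150 × 10^-8 cm)³ = 7.147 × 10^-23 cm³.
ρ = Z·M/(N_A·a³) = 4 × 184.2 / (6.022 × 10²³ × 7.147 × 10^-23) = 17.12 g/cm³.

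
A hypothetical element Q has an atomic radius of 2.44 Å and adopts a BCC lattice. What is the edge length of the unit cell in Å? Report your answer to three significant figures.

5.63 Å

In a BCC lattice, atoms touch along the body diagonal, so √3·a = 4r.
a = 4r/√3 = 4 × 2.44 / 1.7321 = 5.63 Å.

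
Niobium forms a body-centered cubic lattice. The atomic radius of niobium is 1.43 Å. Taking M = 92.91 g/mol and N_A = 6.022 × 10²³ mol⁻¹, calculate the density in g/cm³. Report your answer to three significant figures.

In a BCC lattice, atoms touch along the body diagonal, so √3·a = 4r, giving a = 3.302 Å = 3.302 × 10^-8 cm.
With Z = 2, ρ = Z·M/(N_A·a³) = 2 × 92.91 / (6.022 × 10²³ × 3.602 × 10^-23) = 8.567 g/cm³.

8.57 g/cm³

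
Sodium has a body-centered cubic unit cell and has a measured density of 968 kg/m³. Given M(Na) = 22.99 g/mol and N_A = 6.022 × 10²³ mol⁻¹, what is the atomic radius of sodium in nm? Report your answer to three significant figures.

0.186 nm

For a BCC cell (Z = 2), a³ = Z·M/(N_A·ρ) = 2 × 22.99 / (6.022 × 10²³ × 0.9680) = 7.888 × 10^-23 cm³, so a = 4.289 × 10^-8 cm = 0.4289 nm.
Atoms touch along the body diagonal, so √3·a = 4r, so r = 0.4330 × a = 0.186 nm.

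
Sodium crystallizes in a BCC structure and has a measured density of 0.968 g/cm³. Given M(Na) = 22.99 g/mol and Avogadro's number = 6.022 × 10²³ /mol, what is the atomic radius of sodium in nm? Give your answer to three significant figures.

For a BCC cell (Z = 2), a³ = Z·M/(N_A·ρ) = 2 × 22.99 / (6.022 × 10²³ × 0.9680) = 7.888 × 10^-23 cm³, so a = 4.289 × 10^-8 cm = 0.4289 nm.
Atoms touch along the body diagonal, so √3·a = 4r, so r = 0.4330 × a = 0.186 nm.

0.186 nm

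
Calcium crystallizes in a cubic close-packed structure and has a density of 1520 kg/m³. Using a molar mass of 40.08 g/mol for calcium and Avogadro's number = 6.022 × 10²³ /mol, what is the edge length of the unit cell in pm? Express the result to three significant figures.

With Z = 4 atoms per FCC cell, a³ = Z·M/(N_A·ρ) = 4 × 40.08 / (6.022 × 10²³ × 1.520 g/cm³) = 1.751 × 10^-22 cm³.
a = (1.751 × 10^-22)^(1/3) = 5.595 × 10^-8 cm = 560 pm.

560 pm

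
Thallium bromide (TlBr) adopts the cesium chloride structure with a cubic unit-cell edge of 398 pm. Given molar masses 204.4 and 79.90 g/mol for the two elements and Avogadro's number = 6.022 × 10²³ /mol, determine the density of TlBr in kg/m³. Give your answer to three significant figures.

7490 kg/m³

The cesium chloride structure contains Z = 1 formula unit per cell; M(TlBr) = 204.4 + 79.90 = 284.3 g/mol.
a³ = (3.980 × 10^-8 cm)³ = 6.304 × 10^-23 cm³.
ρ = 1 × 284.3 / (6.022 × 10²³ × 6.304 × 10^-23) = 7.488 g/cm³ = 7490 kg/m³.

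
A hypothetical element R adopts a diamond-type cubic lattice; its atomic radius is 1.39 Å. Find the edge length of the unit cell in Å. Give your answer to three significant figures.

In a diamond cubic lattice, nearest neighbors lie along the body diagonal with √3·a = 8r.
a = 8r/√3 = 8 × 1.39 / 1.7321 = 6.42 Å.

6.42 Å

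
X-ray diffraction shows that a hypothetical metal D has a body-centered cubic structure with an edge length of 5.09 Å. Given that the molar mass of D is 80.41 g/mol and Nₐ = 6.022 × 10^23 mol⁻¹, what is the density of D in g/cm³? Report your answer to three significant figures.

2.03 g/cm³

A BCC unit cell contains Z = 2 atoms.
Cell volume: a³ = (5.09 Å)³ = (5.090 × 10^-8 cm)³ = 1.319 × 10^-22 cm³.
ρ = Z·M/(N_A·a³) = 2 × 80.41 / (6.022 × 10²³ × 1.319 × 10^-22) = 2.025 g/cm³.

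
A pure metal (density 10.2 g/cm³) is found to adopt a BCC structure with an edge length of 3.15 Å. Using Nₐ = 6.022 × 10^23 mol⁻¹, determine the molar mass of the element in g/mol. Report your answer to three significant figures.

A BCC cell has Z = 2 atoms; a = 3.150 × 10^-8 cm.
M = ρ·N_A·a³/Z = 10.2 × 6.022 × 10²³ × 3.126 × 10^-23 / 2 = 96.0 g/mol.

96.0 g/mol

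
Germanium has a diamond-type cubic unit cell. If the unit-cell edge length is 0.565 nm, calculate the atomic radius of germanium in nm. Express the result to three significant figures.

In a diamond cubic lattice, nearest neighbors lie along the body diagonal with √3·a = 8r.
r = √3·a/8 = 1.7321 × 0.565 / 8 = 0.122 nm.

0.122 nm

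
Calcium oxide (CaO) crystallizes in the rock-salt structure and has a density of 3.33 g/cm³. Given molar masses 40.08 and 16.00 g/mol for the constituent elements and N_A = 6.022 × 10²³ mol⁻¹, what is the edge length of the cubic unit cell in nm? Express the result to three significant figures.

0.482 nm

M(CaO) = 56.08 g/mol; Z = 4 formula units per cell.
a³ = Z·M/(N_A·ρ) = 4 × 56.08 / (6.022 × 10²³ × 3.33) = 1.119 × 10^-22 cm³, so a = 4.818 × 10^-8 cm = 0.482 nm.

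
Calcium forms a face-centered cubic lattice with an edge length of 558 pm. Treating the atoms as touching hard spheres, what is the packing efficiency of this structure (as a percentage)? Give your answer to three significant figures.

In an FCC lattice atoms touch along the face diagonal, so √2·a = 4r, so r = 0.3536a = 197.3 pm.
Packing fraction = Z·(4/3)πr³ / a³ = 4 × (4/3)π × (197.3)³ / (558)³ = 0.7405 = 74.0%.

74.0%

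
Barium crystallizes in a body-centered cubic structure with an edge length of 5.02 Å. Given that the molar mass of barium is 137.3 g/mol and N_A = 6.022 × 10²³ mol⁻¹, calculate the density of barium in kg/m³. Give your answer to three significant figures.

A BCC unit cell contains Z = 2 atoms.
Cell volume: a³ = (5.02 Å)³ = (5.020 × 10^-8 cm)³ = 1.265 × 10^-22 cm³.
ρ = Z·M/(N_A·a³) = 2 × 137.3 / (6.022 × 10²³ × 1.265 × 10^-22) = 3.605 g/cm³ = 3600 kg/m³.

3600 kg/m³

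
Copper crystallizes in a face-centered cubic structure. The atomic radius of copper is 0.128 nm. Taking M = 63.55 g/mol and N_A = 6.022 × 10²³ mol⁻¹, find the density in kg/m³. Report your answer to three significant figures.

8900 kg/m³

In an FCC lattice, atoms touch along the face diagonal, so √2·a = 4r, giving a = 0.3620 nm = 3.620 × 10^-8 cm.
With Z = 4, ρ = Z·M/(N_A·a³) = 4 × 63.55 / (6.022 × 10²³ × 4.745 × 10^-23) = 8.895 g/cm³ = 8900 kg/m³.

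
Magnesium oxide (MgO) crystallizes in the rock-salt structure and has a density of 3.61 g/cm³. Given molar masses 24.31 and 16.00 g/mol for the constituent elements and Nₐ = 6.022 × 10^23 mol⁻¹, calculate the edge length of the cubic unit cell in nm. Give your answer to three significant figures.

0.420 nm

M(MgO) = 40.31 g/mol; Z = 4 formula units per cell.
a³ = Z·M/(N_A·ρ) = 4 × 40.31 / (6.022 × 10²³ × 3.61) = 7.417 × 10^-23 cm³, so a = 4.202 × 10^-8 cm = 0.420 nm.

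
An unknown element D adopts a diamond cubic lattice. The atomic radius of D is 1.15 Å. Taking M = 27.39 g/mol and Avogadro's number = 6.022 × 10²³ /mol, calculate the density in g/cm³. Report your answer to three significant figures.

In a diamond cubic lattice, nearest neighbors lie along the body diagonal with √3·a = 8r, giving a = 5.312 Å = 5.312 × 10^-8 cm.
With Z = 8, ρ = Z·M/(N_A·a³) = 8 × 27.39 / (6.022 × 10²³ × 1.499 × 10^-22) = 2.428 g/cm³.

2.43 g/cm³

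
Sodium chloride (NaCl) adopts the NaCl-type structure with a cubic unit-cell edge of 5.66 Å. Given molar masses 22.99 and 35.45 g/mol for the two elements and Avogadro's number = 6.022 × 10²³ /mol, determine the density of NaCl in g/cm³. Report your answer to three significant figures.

The NaCl-type structure contains Z = 4 formula units per cell; M(NaCl) = 22.99 + 35.45 = 58.44 g/mol.
a³ = (5.660 × 10^-8 cm)³ = 1.813 × 10^-22 cm³.
ρ = 4 × 58.44 / (6.022 × 10²³ × 1.813 × 10^-22) = 2.141 g/cm³.

2.14 g/cm³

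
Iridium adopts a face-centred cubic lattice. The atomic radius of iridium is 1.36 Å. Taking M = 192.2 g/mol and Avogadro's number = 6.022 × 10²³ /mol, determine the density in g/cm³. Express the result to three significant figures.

In an FCC lattice, atoms touch along the face diagonal, so √2·a = 4r, giving a = 3.847 Å = 3.847 × 10^-8 cm.
With Z = 4, ρ = Z·M/(N_A·a³) = 4 × 192.2 / (6.022 × 10²³ × 5.692 × 10^-23) = 22.43 g/cm³.

22.4 g/cm³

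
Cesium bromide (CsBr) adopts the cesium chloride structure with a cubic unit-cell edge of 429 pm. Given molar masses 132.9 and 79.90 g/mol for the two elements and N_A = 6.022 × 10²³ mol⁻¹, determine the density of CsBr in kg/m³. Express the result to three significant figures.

The cesium chloride structure contains Z = 1 formula unit per cell; M(CsBr) = 132.9 + 79.90 = 212.8 g/mol.
a³ = (4.290 × 10^-8 cm)³ = 7.895 × 10^-23 cm³.
ρ = 1 × 212.8 / (6.022 × 10²³ × 7.895 × 10^-23) = 4.476 g/cm³ = 4480 kg/m³.

4480 kg/m³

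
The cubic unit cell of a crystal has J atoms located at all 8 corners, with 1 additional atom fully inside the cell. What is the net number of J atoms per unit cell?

Corner atoms are shared by 8 cells (1/8 each), interior atoms are unshared.
Net atoms = 8 × 1/8 + 1 = 1 + 1 = 2.

2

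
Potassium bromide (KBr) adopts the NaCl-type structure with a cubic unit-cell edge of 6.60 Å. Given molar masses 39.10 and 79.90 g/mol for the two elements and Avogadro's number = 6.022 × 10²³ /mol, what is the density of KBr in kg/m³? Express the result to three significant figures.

The NaCl-type structure contains Z = 4 formula units per cell; M(KBr) = 39.10 + 79.90 = 119.0 g/mol.
a³ = (6.600 × 10^-8 cm)³ = 2.875 × 10^-22 cm³.
ρ = 4 × 119.0 / (6.022 × 10²³ × 2.875 × 10^-22) = 2.749 g/cm³ = 2750 kg/m³.

2750 kg/m³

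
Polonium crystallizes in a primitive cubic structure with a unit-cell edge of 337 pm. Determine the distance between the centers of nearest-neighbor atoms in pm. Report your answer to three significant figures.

In a simple cubic structure, atoms touch along the cell edge, so a = 2r; the nearest-neighbor distance equals 2r = 1.000·a.
d = 1.000 × 337 = 337 pm.

337 pm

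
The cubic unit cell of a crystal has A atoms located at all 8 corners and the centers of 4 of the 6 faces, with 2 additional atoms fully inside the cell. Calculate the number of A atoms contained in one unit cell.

5

Corner atoms are shared by 8 cells (1/8 each), face atoms by 2 (1/2 each), interior atoms are unshared.
Net atoms = 8 × 1/8 + 4 × 1/2 + 2 = 1 + 2 + 2 = 5.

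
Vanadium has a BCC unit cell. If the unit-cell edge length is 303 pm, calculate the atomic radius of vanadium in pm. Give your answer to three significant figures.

131 pm

In a BCC lattice, atoms touch along the body diagonal, so √3·a = 4r.
r = √3·a/4 = 1.7321 × 303 / 4 = 131 pm.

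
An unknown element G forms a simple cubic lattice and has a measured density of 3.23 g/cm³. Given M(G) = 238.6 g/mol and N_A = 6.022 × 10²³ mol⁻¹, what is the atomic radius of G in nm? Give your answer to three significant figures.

For a simple cubic cell (Z = 1), a³ = Z·M/(N_A·ρ) = 1 × 238.6 / (6.022 × 10²³ × 3.230) = 1.227 × 10^-22 cm³, so a = 4.969 × 10^-8 cm = 0.4969 nm.
Atoms touch along the cell edge, so a = 2r, so r = 0.5000 × a = 0.248 nm.

0.248 nm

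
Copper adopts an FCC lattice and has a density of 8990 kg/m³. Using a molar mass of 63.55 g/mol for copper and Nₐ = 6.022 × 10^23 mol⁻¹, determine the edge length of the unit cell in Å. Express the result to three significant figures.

3.61 Å

With Z = 4 atoms per FCC cell, a³ = Z·M/(N_A·ρ) = 4 × 63.55 / (6.022 × 10²³ × 8.990 g/cm³) = 4.695 × 10^-23 cm³.
a = (4.695 × 10^-23)^(1/3) = 3.608 × 10^-8 cm = 3.61 Å.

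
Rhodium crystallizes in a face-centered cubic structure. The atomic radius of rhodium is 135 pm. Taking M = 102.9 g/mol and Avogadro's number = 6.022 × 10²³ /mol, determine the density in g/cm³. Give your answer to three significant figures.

In an FCC lattice, atoms touch along the face diagonal, so √2·a = 4r, giving a = 381.8 pm = 3.818 × 10^-8 cm.
With Z = 4, ρ = Z·M/(N_A·a³) = 4 × 102.9 / (6.022 × 10²³ × 5.567 × 10^-23) = 12.28 g/cm³.

12.3 g/cm³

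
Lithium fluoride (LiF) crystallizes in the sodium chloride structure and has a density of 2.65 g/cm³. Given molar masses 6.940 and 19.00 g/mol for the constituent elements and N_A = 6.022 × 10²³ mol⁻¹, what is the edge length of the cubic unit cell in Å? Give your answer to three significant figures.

M(LiF) = 25.94 g/mol; Z = 4 formula units per cell.
a³ = Z·M/(N_A·ρ) = 4 × 25.94 / (6.022 × 10²³ × 2.65) = 6.502 × 10^-23 cm³, so a = 4.021 × 10^-8 cm = 4.02 Å.

4.02 Å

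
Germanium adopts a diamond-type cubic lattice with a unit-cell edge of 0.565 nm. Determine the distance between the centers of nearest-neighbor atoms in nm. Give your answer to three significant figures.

0.245 nm

In a diamond cubic structure, nearest neighbors lie along the body diagonal with √3·a = 8r; the nearest-neighbor distance equals 2r = 0.4330·a.
d = 0.4330 × 0.565 = 0.245 nm.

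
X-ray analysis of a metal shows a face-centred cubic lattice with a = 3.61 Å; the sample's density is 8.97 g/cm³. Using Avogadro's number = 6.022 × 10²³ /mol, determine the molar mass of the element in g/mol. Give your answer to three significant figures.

63.5 g/mol

An FCC cell has Z = 4 atoms; a = 3.610 × 10^-8 cm.
M = ρ·N_A·a³/Z = 8.97 × 6.022 × 10²³ × 4.705 × 10^-23 / 4 = 63.5 g/mol.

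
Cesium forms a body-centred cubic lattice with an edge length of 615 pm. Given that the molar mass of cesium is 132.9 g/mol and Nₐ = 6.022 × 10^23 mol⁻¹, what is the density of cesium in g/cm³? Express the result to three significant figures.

1.90 g/cm³

A BCC unit cell contains Z = 2 atoms.
Cell volume: a³ = (615 pm)³ = (6.150 × 10^-8 cm)³ = 2.326 × 10^-22 cm³.
ρ = Z·M/(N_A·a³) = 2 × 132.9 / (6.022 × 10²³ × 2.326 × 10^-22) = 1.898 g/cm³.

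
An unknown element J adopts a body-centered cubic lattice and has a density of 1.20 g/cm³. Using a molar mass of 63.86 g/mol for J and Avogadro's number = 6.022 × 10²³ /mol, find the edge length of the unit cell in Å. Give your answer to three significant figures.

5.61 Å

With Z = 2 atoms per BCC cell, a³ = Z·M/(N_A·ρ) = 2 × 63.86 / (6.022 × 10²³ × 1.200 g/cm³) = 1.767 × 10^-22 cm³.
a = (1.767 × 10^-22)^(1/3) = 5.612 × 10^-8 cm = 5.61 Å.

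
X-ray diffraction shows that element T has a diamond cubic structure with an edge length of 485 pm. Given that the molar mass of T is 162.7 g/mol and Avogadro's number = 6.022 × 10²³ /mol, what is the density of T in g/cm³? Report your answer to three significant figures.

18.9 g/cm³

A diamond cubic unit cell contains Z = 8 atoms.
Cell volume: a³ = (485 pm)³ = (4.850 × 10^-8 cm)³ = 1.141 × 10^-22 cm³.
ρ = Z·M/(N_A·a³) = 8 × 162.7 / (6.022 × 10²³ × 1.141 × 10^-22) = 18.95 g/cm³.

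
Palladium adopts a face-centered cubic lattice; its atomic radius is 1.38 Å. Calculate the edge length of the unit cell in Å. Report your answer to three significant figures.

3.90 Å

In an FCC lattice, atoms touch along the face diagonal, so √2·a = 4r.
a = 4r/√2 = 4 × 1.38 / 1.4142 = 3.90 Å.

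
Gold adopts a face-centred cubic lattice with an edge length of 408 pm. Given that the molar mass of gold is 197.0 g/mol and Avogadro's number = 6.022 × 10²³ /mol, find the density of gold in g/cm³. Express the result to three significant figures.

An FCC unit cell contains Z = 4 atoms.
Cell volume: a³ = (408 pm)³ = (4.080 × 10^-8 cm)³ = 6.792 × 10^-23 cm³.
ρ = Z·M/(N_A·a³) = 4 × 197.0 / (6.022 × 10²³ × 6.792 × 10^-23) = 19.27 g/cm³.

19.3 g/cm³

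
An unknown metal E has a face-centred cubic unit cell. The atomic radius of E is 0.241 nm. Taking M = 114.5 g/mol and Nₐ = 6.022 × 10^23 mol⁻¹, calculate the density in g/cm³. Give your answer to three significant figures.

2.40 g/cm³

In an FCC lattice, atoms touch along the face diagonal, so √2·a = 4r, giving a = 0.6817 nm = 6.817 × 10^-8 cm.
With Z = 4, ρ = Z·M/(N_A·a³) = 4 × 114.5 / (6.022 × 10²³ × 3.167 × 10^-22) = 2.401 g/cm³.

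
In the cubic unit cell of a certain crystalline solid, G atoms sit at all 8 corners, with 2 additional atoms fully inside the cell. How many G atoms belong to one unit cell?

Corner atoms are shared by 8 cells (1/8 each), interior atoms are unshared.
Net atoms = 8 × 1/8 + 2 = 1 + 2 = 3.

3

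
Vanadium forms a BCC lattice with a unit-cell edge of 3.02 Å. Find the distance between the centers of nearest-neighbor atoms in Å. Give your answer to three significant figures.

2.62 Å

In a BCC structure, atoms touch along the body diagonal, so √3·a = 4r; the nearest-neighbor distance equals 2r = 0.8660·a.
d = 0.8660 × 3.02 = 2.62 Å.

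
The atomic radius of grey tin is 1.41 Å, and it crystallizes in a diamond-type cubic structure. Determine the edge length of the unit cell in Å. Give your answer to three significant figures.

6.51 Å

In a diamond cubic lattice, nearest neighbors lie along the body diagonal with √3·a = 8r.
a = 8r/√3 = 8 × 1.41 / 1.7321 = 6.51 Å.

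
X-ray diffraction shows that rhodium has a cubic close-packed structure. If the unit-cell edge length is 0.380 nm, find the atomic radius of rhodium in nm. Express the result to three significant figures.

In an FCC lattice, atoms touch along the face diagonal, so √2·a = 4r.
r = √2·a/4 = 1.4142 × 0.380 / 4 = 0.134 nm.

0.134 nm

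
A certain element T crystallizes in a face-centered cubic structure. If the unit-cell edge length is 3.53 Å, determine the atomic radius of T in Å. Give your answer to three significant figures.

1.25 Å

In an FCC lattice, atoms touch along the face diagonal, so √2·a = 4r.
r = √2·a/4 = 1.4142 × 3.53 / 4 = 1.25 Å.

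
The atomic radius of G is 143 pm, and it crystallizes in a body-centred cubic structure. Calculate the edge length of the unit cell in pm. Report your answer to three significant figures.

In a BCC lattice, atoms touch along the body diagonal, so √3·a = 4r.
a = 4r/√3 = 4 × 143 / 1.7321 = 330 pm.

330 pm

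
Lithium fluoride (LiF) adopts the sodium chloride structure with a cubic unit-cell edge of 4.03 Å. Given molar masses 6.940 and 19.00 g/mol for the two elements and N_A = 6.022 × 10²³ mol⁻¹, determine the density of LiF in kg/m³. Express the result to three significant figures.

2630 kg/m³

The sodium chloride structure contains Z = 4 formula units per cell; M(LiF) = 6.940 + 19.00 = 25.94 g/mol.
a³ = (4.030 × 10^-8 cm)³ = 6.545 × 10^-23 cm³.
ρ = 4 × 25.94 / (6.022 × 10²³ × 6.545 × 10^-23) = 2.633 g/cm³ = 2630 kg/m³.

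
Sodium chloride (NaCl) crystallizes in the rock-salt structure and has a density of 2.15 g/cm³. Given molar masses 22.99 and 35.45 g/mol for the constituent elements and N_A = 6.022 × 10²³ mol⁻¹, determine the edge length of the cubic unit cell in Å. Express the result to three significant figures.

5.65 Å

M(NaCl) = 58.44 g/mol; Z = 4 formula units per cell.
a³ = Z·M/(N_A·ρ) = 4 × 58.44 / (6.022 × 10²³ × 2.15) = 1.805 × 10^-22 cm³, so a = 5.652 × 10^-8 cm = 5.65 Å.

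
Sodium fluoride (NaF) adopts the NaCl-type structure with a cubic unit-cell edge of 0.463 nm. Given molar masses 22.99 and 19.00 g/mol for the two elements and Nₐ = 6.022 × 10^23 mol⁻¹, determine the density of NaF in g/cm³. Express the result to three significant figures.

The NaCl-type structure contains Z = 4 formula units per cell; M(NaF) = 22.99 + 19.00 = 41.99 g/mol.
a³ = (4.630 × 10^-8 cm)³ = 9.925 × 10^-23 cm³.
ρ = 4 × 41.99 / (6.022 × 10²³ × 9.925 × 10^-23) = 2.810 g/cm³.

2.81 g/cm³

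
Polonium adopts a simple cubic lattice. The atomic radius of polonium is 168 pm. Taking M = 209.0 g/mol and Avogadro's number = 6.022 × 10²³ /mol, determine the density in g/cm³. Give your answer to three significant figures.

9.15 g/cm³

In a simple cubic lattice, atoms touch along the cell edge, so a = 2r, giving a = 336.0 pm = 3.360 × 10^-8 cm.
With Z = 1, ρ = Z·M/(N_A·a³) = 1 × 209.0 / (6.022 × 10²³ × 3.793 × 10^-23) = 9.149 g/cm³.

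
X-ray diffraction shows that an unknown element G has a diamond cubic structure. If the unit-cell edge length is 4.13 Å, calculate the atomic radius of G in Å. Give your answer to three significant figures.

In a diamond cubic lattice, nearest neighbors lie along the body diagonal with √3·a = 8r.
r = √3·a/8 = 1.7321 × 4.13 / 8 = 0.894 Å.

0.894 Å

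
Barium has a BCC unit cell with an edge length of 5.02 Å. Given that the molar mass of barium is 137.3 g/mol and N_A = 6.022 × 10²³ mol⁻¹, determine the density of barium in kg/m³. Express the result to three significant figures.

A BCC unit cell contains Z = 2 atoms.
Cell volume: a³ = (5.02 Å)³ = (5.020 × 10^-8 cm)³ = 1.265 × 10^-22 cm³.
ρ = Z·M/(N_A·a³) = 2 × 137.3 / (6.022 × 10²³ × 1.265 × 10^-22) = 3.605 g/cm³ = 3600 kg/m³.

3600 kg/m³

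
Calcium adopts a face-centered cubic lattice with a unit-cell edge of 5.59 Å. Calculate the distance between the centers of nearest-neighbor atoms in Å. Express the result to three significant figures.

3.95 Å

In an FCC structure, atoms touch along the face diagonal, so √2·a = 4r; the nearest-neighbor distance equals 2r = 0.7071·a.
d = 0.7071 × 5.59 = 3.95 Å.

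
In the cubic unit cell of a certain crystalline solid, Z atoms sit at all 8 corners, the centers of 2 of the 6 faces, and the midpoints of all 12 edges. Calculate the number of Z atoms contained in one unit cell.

5

Corner atoms are shared by 8 cells (1/8 each), face atoms by 2 (1/2 each), edge atoms by 4 (1/4 each).
Net atoms = 8 × 1/8 + 2 × 1/2 + 12 × 1/4 = 1 + 1 + 3 = 5.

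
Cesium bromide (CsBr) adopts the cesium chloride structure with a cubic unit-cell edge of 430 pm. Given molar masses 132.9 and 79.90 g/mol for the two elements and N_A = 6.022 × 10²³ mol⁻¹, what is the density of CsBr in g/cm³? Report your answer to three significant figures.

4.44 g/cm³

The cesium chloride structure contains Z = 1 formula unit per cell; M(CsBr) = 132.9 + 79.90 = 212.8 g/mol.
a³ = (4.300 × 10^-8 cm)³ = 7.951 × 10^-23 cm³.
ρ = 1 × 212.8 / (6.022 × 10²³ × 7.951 × 10^-23) = 4.445 g/cm³.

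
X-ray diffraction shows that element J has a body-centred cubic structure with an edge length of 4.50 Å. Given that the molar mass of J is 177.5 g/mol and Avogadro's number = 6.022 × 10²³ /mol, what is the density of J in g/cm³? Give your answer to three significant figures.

A BCC unit cell contains Z = 2 atoms.
Cell volume: a³ = (4.50 Å)³ = (4.500 × 10^-8 cm)³ = 9.112 × 10^-23 cm³.
ρ = Z·M/(N_A·a³) = 2 × 177.5 / (6.022 × 10²³ × 9.112 × 10^-23) = 6.469 g/cm³.

6.47 g/cm³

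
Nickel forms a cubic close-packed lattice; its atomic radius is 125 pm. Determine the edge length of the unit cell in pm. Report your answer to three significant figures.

354 pm

In an FCC lattice, atoms touch along the face diagonal, so √2·a = 4r.
a = 4r/√2 = 4 × 125 / 1.4142 = 354 pm.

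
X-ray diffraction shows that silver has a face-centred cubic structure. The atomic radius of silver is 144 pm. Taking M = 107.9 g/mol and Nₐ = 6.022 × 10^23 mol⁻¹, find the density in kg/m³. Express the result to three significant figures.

10600 kg/m³

In an FCC lattice, atoms touch along the face diagonal, so √2·a = 4r, giving a = 407.3 pm = 4.073 × 10^-8 cm.
With Z = 4, ρ = Z·M/(N_A·a³) = 4 × 107.9 / (6.022 × 10²³ × 6.757 × 10^-23) = 10.61 g/cm³ = 10600 kg/m³.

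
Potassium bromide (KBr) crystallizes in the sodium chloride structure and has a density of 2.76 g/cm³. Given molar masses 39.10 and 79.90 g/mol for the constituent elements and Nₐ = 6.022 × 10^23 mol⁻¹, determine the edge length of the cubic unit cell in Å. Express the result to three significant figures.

M(KBr) = 119.0 g/mol; Z = 4 formula units per cell.
a³ = Z·M/(N_A·ρ) = 4 × 119.0 / (6.022 × 10²³ × 2.76) = 2.864 × 10^-22 cm³, so a = 6.592 × 10^-8 cm = 6.59 Å.

6.59 Å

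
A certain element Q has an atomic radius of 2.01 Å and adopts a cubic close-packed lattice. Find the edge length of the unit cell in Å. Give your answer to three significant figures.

In an FCC lattice, atoms touch along the face diagonal, so √2·a = 4r.
a = 4r/√2 = 4 × 2.01 / 1.4142 = 5.69 Å.

5.69 Å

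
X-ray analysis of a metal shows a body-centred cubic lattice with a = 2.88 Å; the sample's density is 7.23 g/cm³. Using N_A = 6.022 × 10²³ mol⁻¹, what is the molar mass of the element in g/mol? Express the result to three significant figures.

A BCC cell has Z = 2 atoms; a = 2.880 × 10^-8 cm.
M = ρ·N_A·a³/Z = 7.23 × 6.022 × 10²³ × 2.389 × 10^-23 / 2 = 52.0 g/mol.

52.0 g/mol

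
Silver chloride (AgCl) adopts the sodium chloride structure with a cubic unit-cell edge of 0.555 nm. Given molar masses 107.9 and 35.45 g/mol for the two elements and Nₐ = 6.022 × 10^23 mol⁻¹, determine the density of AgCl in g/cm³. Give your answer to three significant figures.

The sodium chloride structure contains Z = 4 formula units per cell; M(AgCl) = 107.9 + 35.45 = 143.35 g/mol.
a³ = (5.550 × 10^-8 cm)³ = 1.710 × 10^-22 cm³.
ρ = 4 × 143.35 / (6.022 × 10²³ × 1.710 × 10^-22) = 5.570 g/cm³.

5.57 g/cm³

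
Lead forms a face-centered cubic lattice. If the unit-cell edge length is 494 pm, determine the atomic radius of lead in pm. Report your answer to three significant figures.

175 pm

In an FCC lattice, atoms touch along the face diagonal, so √2·a = 4r.
r = √2·a/4 = 1.4142 × 494 / 4 = 175 pm.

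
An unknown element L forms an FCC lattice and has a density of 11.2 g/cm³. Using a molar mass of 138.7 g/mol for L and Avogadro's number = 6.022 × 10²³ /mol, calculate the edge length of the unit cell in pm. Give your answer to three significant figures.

435 pm

With Z = 4 atoms per FCC cell, a³ = Z·M/(N_A·ρ) = 4 × 138.7 / (6.022 × 10²³ × 11.20 g/cm³) = 8.226 × 10^-23 cm³.
a = (8.226 × 10^-23)^(1/3) = 4.349 × 10^-8 cm = 435 pm.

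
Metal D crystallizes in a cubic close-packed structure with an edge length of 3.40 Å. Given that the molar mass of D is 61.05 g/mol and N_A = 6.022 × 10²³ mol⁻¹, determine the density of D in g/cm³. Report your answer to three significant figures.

10.3 g/cm³

An FCC unit cell contains Z = 4 atoms.
Cell volume: a³ = (3.40 Å)³ = (3.400 × 10^-8 cm)³ = 3.930 × 10^-23 cm³.
ρ = Z·M/(N_A·a³) = 4 × 61.05 / (6.022 × 10²³ × 3.930 × 10^-23) = 10.32 g/cm³.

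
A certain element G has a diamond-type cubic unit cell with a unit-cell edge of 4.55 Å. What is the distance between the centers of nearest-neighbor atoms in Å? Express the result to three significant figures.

In a diamond cubic structure, nearest neighbors lie along the body diagonal with √3·a = 8r; the nearest-neighbor distance equals 2r = 0.4330·a.
d = 0.4330 × 4.55 = 1.97 Å.

1.97 Å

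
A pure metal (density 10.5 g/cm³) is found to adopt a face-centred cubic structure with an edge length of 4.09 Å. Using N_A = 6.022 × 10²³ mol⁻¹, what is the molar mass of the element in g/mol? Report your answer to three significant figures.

108 g/mol

An FCC cell has Z = 4 atoms; a = 4.090 × 10^-8 cm.
M = ρ·N_A·a³/Z = 10.5 × 6.022 × 10²³ × 6.842 × 10^-23 / 4 = 108 g/mol.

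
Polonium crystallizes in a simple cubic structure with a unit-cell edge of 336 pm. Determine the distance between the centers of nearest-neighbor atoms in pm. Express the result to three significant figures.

In a simple cubic structure, atoms touch along the cell edge, so a = 2r; the nearest-neighbor distance equals 2r = 1.000·a.
d = 1.000 × 336 = 336 pm.

336 pm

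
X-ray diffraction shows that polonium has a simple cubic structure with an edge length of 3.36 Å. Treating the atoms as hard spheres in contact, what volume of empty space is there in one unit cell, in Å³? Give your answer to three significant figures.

In a simple cubic lattice atoms touch along the cell edge, so a = 2r, so r = 0.5000a = 1.680 Å.
V_cell = a³ = 37.93 Å³; V_atoms = 1 × (4/3)πr³ = 19.86 Å³.
Empty space = 37.93 − 19.86 = 18.1 Å³.

18.1 Å³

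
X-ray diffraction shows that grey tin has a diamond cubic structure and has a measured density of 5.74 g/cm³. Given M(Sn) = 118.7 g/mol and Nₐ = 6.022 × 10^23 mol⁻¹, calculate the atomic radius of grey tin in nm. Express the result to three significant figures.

For a diamond cubic cell (Z = 8), a³ = Z·M/(N_A·ρ) = 8 × 118.7 / (6.022 × 10²³ × 5.740) = 2.747 × 10^-22 cm³, so a = 6.501 × 10^-8 cm = 0.6501 nm.
Nearest neighbors lie along the body diagonal with √3·a = 8r, so r = 0.2165 × a = 0.141 nm.

0.141 nm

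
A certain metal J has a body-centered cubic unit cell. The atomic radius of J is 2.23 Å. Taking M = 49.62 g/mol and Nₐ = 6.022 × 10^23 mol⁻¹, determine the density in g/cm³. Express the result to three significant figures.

In a BCC lattice, atoms touch along the body diagonal, so √3·a = 4r, giving a = 5.150 Å = 5.150 × 10^-8 cm.
With Z = 2, ρ = Z·M/(N_A·a³) = 2 × 49.62 / (6.022 × 10²³ × 1.366 × 10^-22) = 1.207 g/cm³.

1.21 g/cm³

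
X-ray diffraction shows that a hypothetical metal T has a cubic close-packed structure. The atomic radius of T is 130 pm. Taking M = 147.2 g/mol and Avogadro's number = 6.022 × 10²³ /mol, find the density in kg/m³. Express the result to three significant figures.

19700 kg/m³

In an FCC lattice, atoms touch along the face diagonal, so √2·a = 4r, giving a = 367.7 pm = 3.677 × 10^-8 cm.
With Z = 4, ρ = Z·M/(N_A·a³) = 4 × 147.2 / (6.022 × 10²³ × 4.971 × 10^-23) = 19.67 g/cm³ = 19700 kg/m³.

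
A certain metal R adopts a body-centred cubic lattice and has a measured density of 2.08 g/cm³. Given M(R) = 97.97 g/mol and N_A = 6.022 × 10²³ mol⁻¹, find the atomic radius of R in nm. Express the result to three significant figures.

0.233 nm

For a BCC cell (Z = 2), a³ = Z·M/(N_A·ρ) = 2 × 97.97 / (6.022 × 10²³ × 2.080) = 1.564 × 10^-22 cm³, so a = 5.388 × 10^-8 cm = 0.5388 nm.
Atoms touch along the body diagonal, so √3·a = 4r, so r = 0.4330 × a = 0.233 nm.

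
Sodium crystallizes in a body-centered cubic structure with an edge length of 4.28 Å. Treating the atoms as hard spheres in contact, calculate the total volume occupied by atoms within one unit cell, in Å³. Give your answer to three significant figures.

53.3 Å³

In a BCC lattice atoms touch along the body diagonal, so √3·a = 4r, so r = 0.4330a = 1.853 Å.
V_atoms = Z × (4/3)πr³ = 2 × (4/3)π × (1.853)³ = 53.3 Å³.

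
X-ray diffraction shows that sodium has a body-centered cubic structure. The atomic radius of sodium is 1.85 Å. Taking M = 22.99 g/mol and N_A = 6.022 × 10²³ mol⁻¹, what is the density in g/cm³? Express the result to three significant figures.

In a BCC lattice, atoms touch along the body diagonal, so √3·a = 4r, giving a = 4.272 Å = 4.272 × 10^-8 cm.
With Z = 2, ρ = Z·M/(N_A·a³) = 2 × 22.99 / (6.022 × 10²³ × 7.799 × 10^-23) = 0.9791 g/cm³.

0.979 g/cm³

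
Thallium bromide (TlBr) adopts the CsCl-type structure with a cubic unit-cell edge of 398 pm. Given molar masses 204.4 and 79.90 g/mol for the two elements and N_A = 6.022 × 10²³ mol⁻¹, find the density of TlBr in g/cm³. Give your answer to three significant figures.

The CsCl-type structure contains Z = 1 formula unit per cell; M(TlBr) = 204.4 + 79.90 = 284.3 g/mol.
a³ = (3.980 × 10^-8 cm)³ = 6.304 × 10^-23 cm³.
ρ = 1 × 284.3 / (6.022 × 10²³ × 6.304 × 10^-23) = 7.488 g/cm³.

7.49 g/cm³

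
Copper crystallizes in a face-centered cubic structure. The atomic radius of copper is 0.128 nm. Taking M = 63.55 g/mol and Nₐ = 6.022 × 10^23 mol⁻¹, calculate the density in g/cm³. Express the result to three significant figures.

In an FCC lattice, atoms touch along the face diagonal, so √2·a = 4r, giving a = 0.3620 nm = 3.620 × 10^-8 cm.
With Z = 4, ρ = Z·M/(N_A·a³) = 4 × 63.55 / (6.022 × 10²³ × 4.745 × 10^-23) = 8.895 g/cm³.

8.90 g/cm³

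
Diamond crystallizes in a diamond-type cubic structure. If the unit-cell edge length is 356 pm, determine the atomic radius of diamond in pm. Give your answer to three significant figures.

77.1 pm

In a diamond cubic lattice, nearest neighbors lie along the body diagonal with √3·a = 8r.
r = √3·a/8 = 1.7321 × 356 / 8 = 77.1 pm.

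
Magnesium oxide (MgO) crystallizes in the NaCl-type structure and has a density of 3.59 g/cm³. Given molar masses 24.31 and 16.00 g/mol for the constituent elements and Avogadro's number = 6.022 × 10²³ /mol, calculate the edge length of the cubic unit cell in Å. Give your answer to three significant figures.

M(MgO) = 40.31 g/mol; Z = 4 formula units per cell.
a³ = Z·M/(N_A·ρ) = 4 × 40.31 / (6.022 × 10²³ × 3.59) = 7.458 × 10^-23 cm³, so a = 4.209 × 10^-8 cm = 4.21 Å.

4.21 Å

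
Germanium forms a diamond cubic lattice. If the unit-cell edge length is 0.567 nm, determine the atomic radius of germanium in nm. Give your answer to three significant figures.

In a diamond cubic lattice, nearest neighbors lie along the body diagonal with √3·a = 8r.
r = √3·a/8 = 1.7321 × 0.567 / 8 = 0.123 nm.

0.123 nm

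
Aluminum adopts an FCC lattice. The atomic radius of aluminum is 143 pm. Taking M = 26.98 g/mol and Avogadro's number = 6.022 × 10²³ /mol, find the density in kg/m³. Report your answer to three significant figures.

2710 kg/m³

In an FCC lattice, atoms touch along the face diagonal, so √2·a = 4r, giving a = 404.5 pm = 4.045 × 10^-8 cm.
With Z = 4, ρ = Z·M/(N_A·a³) = 4 × 26.98 / (6.022 × 10²³ × 6.617 × 10^-23) = 2.708 g/cm³ = 2710 kg/m³.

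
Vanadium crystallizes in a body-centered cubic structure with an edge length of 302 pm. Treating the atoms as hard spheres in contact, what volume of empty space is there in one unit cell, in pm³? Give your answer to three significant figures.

In a BCC lattice atoms touch along the body diagonal, so √3·a = 4r, so r = 0.4330a = 130.8 pm.
V_cell = a³ = 2.754 × 10^7 pm³; V_atoms = 2 × (4/3)πr³ = 1.873 × 10^7 pm³.
Empty space = 2.754 × 10^7 − 1.873 × 10^7 = 8.81 × 10^6 pm³.

8.81 × 10^6 pm³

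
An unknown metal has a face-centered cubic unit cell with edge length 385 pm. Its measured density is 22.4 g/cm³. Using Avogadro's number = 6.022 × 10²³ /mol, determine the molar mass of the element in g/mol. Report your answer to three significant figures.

192 g/mol

An FCC cell has Z = 4 atoms; a = 3.850 × 10^-8 cm.
M = ρ·N_A·a³/Z = 22.4 × 6.022 × 10²³ × 5.707 × 10^-23 / 4 = 192 g/mol.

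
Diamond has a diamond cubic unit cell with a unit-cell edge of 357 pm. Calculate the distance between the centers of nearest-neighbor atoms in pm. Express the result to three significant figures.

155 pm

In a diamond cubic structure, nearest neighbors lie along the body diagonal with √3·a = 8r; the nearest-neighbor distance equals 2r = 0.4330·a.
d = 0.4330 × 357 = 155 pm.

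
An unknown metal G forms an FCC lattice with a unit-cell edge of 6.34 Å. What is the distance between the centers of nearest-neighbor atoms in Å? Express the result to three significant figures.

4.48 Å

In an FCC structure, atoms touch along the face diagonal, so √2·a = 4r; the nearest-neighbor distance equals 2r = 0.7071·a.
d = 0.7071 × 6.34 = 4.48 Å.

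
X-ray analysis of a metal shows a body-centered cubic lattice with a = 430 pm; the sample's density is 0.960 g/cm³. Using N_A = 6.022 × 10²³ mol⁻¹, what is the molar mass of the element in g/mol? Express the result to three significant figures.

A BCC cell has Z = 2 atoms; a = 4.300 × 10^-8 cm.
M = ρ·N_A·a³/Z = 0.960 × 6.022 × 10²³ × 7.951 × 10^-23 / 2 = 23.0 g/mol.

23.0 g/mol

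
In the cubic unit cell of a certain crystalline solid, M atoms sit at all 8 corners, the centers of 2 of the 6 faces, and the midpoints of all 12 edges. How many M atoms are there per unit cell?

Corner atoms are shared by 8 cells (1/8 each), face atoms by 2 (1/2 each), edge atoms by 4 (1/4 each).
Net atoms = 8 × 1/8 + 2 × 1/2 + 12 × 1/4 = 1 + 1 + 3 = 5.

5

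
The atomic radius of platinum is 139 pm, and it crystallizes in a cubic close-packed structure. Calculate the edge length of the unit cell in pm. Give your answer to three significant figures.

In an FCC lattice, atoms touch along the face diagonal, so √2·a = 4r.
a = 4r/√2 = 4 × 139 / 1.4142 = 393 pm.

393 pm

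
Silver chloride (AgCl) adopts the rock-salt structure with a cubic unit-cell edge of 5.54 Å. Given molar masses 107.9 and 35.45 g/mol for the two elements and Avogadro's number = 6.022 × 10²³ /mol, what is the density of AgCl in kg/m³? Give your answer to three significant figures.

The rock-salt structure contains Z = 4 formula units per cell; M(AgCl) = 107.9 + 35.45 = 143.35 g/mol.
a³ = (5.540 × 10^-8 cm)³ = 1.700 × 10^-22 cm³.
ρ = 4 × 143.35 / (6.022 × 10²³ × 1.700 × 10^-22) = 5.600 g/cm³ = 5600 kg/m³.

5600 kg/m³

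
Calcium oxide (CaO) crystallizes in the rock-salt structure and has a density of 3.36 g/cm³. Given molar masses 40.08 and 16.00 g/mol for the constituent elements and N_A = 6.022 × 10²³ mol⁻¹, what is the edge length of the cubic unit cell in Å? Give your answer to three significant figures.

4.80 Å

M(CaO) = 56.08 g/mol; Z = 4 formula units per cell.
a³ = Z·M/(N_A·ρ) = 4 × 56.08 / (6.022 × 10²³ × 3.36) = 1.109 × 10^-22 cm³, so a = 4.804 × 10^-8 cm = 4.80 Å.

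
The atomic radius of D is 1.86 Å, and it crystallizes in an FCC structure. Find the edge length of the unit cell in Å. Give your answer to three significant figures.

In an FCC lattice, atoms touch along the face diagonal, so √2·a = 4r.
a = 4r/√2 = 4 × 1.86 / 1.4142 = 5.26 Å.

5.26 Å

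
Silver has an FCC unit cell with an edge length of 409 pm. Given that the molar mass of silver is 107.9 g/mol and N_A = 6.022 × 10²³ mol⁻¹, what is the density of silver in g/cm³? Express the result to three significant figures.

10.5 g/cm³

An FCC unit cell contains Z = 4 atoms.
Cell volume: a³ = (409 pm)³ = (4.090 × 10^-8 cm)³ = 6.842 × 10^-23 cm³.
ρ = Z·M/(N_A·a³) = 4 × 107.9 / (6.022 × 10²³ × 6.842 × 10^-23) = 10.48 g/cm³.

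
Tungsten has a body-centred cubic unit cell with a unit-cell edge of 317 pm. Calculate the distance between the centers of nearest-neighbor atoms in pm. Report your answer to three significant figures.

275 pm

In a BCC structure, atoms touch along the body diagonal, so √3·a = 4r; the nearest-neighbor distance equals 2r = 0.8660·a.
d = 0.8660 × 317 = 275 pm.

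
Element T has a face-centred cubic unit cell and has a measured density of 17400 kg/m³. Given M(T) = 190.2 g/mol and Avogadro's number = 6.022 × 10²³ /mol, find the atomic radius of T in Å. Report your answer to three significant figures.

1.47 Å

For an FCC cell (Z = 4), a³ = Z·M/(N_A·ρ) = 4 × 190.2 / (6.022 × 10²³ × 17.40) = 7.261 × 10^-23 cm³, so a = 4.172 × 10^-8 cm = 4.172 Å.
Atoms touch along the face diagonal, so √2·a = 4r, so r = 0.3536 × a = 1.47 Å.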